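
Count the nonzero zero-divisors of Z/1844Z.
In Z/1844Z each nonzero element is either a unit (gcd with 1844 is 1) or a zero-divisor (gcd > 1). The number of units is φ(1844): factorise 1844 = 2^2 · 461, so φ(1844) = (2^2 − 2^1) · (461 − 1) = 2 · 460 = 920. The nonzero elements number 1844 − 1 = 1843. Hence the nonzero zero-divisors number 1843 − 920 = 923.

Final answer: Z/1844Z has 923 nonzero zero-divisors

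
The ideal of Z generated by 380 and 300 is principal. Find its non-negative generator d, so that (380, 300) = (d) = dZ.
In the PID Z, (a, b) is generated by gcd(a, b). Compute gcd(380, 300) with the extended Euclidean algorithm, tracking rows (r, s, t) with s·380 + t·300 = r:
  row A: (380, 1, 0)   [1·380 + 0·300 = 380]
  row B: (300, 0, 1)   [0·380 + 1·300 = 300]
  380 = 1·300 + 80   → row C = row A − 1·row B = (80, 1, −1)   [check: 1·380 − 1·300 = 80]
  300 = 3·80 + 60   → row D = row B − 3·row C = (60, −3, 4)   [check: −3·380 + 4·300 = 60]
  80 = 1·60 + 20   → row E = row C − 1·row D = (20, 4, −5)   [check: 4·380 − 5·300 = 20]
  60 = 3·20 + 0   → remainder 0, stop. gcd = 20 (last nonzero row E).
So gcd(380, 300) = 20, with Bézout identity 4·380 − 5·300 = 20. Containment (⊇): the Bézout identity exhibits 20 as an element of (380, 300), giving (20) ⊆ (380, 300). Containment (⊆): since 20 | 380 and 20 | 300 (380 = 20·19, 300 = 20·15), every Z-linear combination of 380 and 300 is divisible by 20, so (380, 300) ⊆ (20). Therefore (380, 300) = (20), d = 20.

Final answer: (380, 300) = (20); d = 20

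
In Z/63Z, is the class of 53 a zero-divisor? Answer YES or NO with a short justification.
NO

gcd(53, 63) = 1, so 53 is a unit in Z/63Z (it has a multiplicative inverse). A unit cannot be a zero-divisor: if 53·b ≡ 0 then multiplying both sides by 53^(−1) gives b ≡ 0. So 53 is not a zero-divisor.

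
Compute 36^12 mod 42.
Use repeated squaring. Binary(12) = 1100. Walk through the bits of the exponent 12 left-to-right: at each bit after the leading one, square the running value, then multiply by 36 if the bit is 1 (always reducing mod 42):
  bit 1 = 1 (leading): start with 36.
  bit 2 = 1: square 36^2 = 1296 ≡ 36; bit is 1, so multiply 36·36 = 1296 ≡ 36 (mod 42).
  bit 3 = 0: square 36^2 = 1296 ≡ 36 (mod 42).
  bit 4 = 0: square 36^2 = 1296 ≡ 36 (mod 42).
Final value: 36^12 ≡ 36 (mod 42).

Final answer: 36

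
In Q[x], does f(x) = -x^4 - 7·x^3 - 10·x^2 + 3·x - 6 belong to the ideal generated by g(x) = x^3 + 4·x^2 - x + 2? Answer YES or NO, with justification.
In Q[x] the ideal (g) consists of all multiples of g, so f ∈ (g) iff g | f, i.e. iff the remainder of f on division by g is 0. Divide f by g (g is monic, so eliminate the leading term of the running remainder at each step):
  leading term -x^4: subtract (-x)·g(x) = -x^4 - 4·x^3 + x^2 - 2·x, leaving -3·x^3 - 11·x^2 + 5·x - 6
  leading term -3·x^3: subtract (-3)·g(x) = -3·x^3 - 12·x^2 + 3·x - 6, leaving x^2 + 2·x
The remainder r(x) = x^2 + 2·x ≠ 0 (and deg r < deg g), so g ∤ f, i.e. f ∉ (g).

Final answer: NO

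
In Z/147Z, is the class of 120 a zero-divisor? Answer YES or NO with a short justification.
YES

gcd(120, 147) = 3 > 1, so 120 is not a unit in Z/147Z. In Z/nZ every nonzero non-unit is a zero-divisor: explicitly, take b = 147/gcd = 49 ≠ 0 (mod 147); then 120·49 = 5880 = 40·147, i.e. 120·49 ≡ 0 (mod 147). So 120 is a zero-divisor.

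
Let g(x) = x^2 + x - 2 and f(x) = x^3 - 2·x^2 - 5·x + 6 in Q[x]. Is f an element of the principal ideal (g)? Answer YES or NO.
YES

In Q[x] the ideal (g) consists of all multiples of g, so f ∈ (g) iff g | f, i.e. iff the remainder of f on division by g is 0. Divide f by g (g is monic, so eliminate the leading term of the running remainder at each step):
  leading term x^3: subtract (x)·g(x) = x^3 + x^2 - 2·x, leaving -3·x^2 - 3·x + 6
  leading term -3·x^2: subtract (-3)·g(x) = -3·x^2 - 3·x + 6, leaving 0
The remainder is 0, so f(x) = g(x) · h(x) with h(x) = x - 3. Hence g | f, i.e. f ∈ (g).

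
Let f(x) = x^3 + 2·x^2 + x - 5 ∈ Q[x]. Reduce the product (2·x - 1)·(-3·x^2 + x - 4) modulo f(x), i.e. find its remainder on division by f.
First multiply in Q[x] without reducing: a · b = -6·x^3 + 5·x^2 - 9·x + 4. Now divide by f(x) = x^3 + 2·x^2 + x - 5, eliminating the leading term at each step:
  leading term -6·x^3: subtract (-6)·f(x) = -6·x^3 - 12·x^2 - 6·x + 30, leaving 17·x^2 - 3·x - 26
The degree is now < 3, so this is the remainder. Hence a · b ≡ 17·x^2 - 3·x - 26 in Q[x]/(f).

Final answer: a · b ≡ 17·x^2 - 3·x - 26 (mod f(x))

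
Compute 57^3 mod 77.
Use repeated squaring. Binary(3) = 11. Walk through the bits of the exponent 3 left-to-right: at each bit after the leading one, square the running value, then multiply by 57 if the bit is 1 (always reducing mod 77):
  bit 1 = 1 (leading): start with 57.
  bit 2 = 1: square 57^2 = 3249 ≡ 15; bit is 1, so multiply 15·57 = 855 ≡ 8 (mod 77).
Final value: 57^3 ≡ 8 (mod 77).

Final answer: 8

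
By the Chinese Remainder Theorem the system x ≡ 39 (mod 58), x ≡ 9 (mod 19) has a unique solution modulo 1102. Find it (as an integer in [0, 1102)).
x ≡ 503 (mod 1102); the representative in [0, 1102) is 503

The moduli 58, 19 are pairwise coprime, so by the CRT there is a unique solution mod 58·19 = 1102.
Solve by successive substitution. Start with x ≡ 39 (mod 58).
  Combine with x ≡ 9 (mod 19): write x = 39 + 58·t and require 39 + 58·t ≡ 9 (mod 19), i.e. 58·t ≡ 9 − 39 ≡ 8 (mod 19). Since 58^(−1) ≡ 1 (mod 19) (58 ≡ 1 (mod 19)), t ≡ 1·8 ≡ 8 (mod 19). So x ≡ 39 + 58·8 = 503 (mod 1102).
Unique solution in [0, 1102): x = 503.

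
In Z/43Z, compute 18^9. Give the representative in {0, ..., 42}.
32

Use repeated squaring. Binary(9) = 1001. Walk through the bits of the exponent 9 left-to-right: at each bit after the leading one, square the running value, then multiply by 18 if the bit is 1 (always reducing mod 43):
  bit 1 = 1 (leading): start with 18.
  bit 2 = 0: square 18^2 = 324 ≡ 23 (mod 43).
  bit 3 = 0: square 23^2 = 529 ≡ 13 (mod 43).
  bit 4 = 1: square 13^2 = 169 ≡ 40; bit is 1, so multiply 40·18 = 720 ≡ 32 (mod 43).
Final value: 18^9 ≡ 32 (mod 43).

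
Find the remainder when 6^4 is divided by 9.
Use repeated squaring. Binary(4) = 100. Walk through the bits of the exponent 4 left-to-right: at each bit after the leading one, square the running value, then multiply by 6 if the bit is 1 (always reducing mod 9):
  bit 1 = 1 (leading): start with 6.
  bit 2 = 0: square 6^2 = 36 ≡ 0 (mod 9).
  bit 3 = 0: square 0^2 = 0 (mod 9).
Final value: 6^4 ≡ 0 (mod 9).

Final answer: 0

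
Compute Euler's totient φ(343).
φ is multiplicative, with φ(p^e) = p^e − p^(e−1). Factorise 343 = 7^3. Then
  φ(343) = (7^3 − 7^2) = 294 = 294.

Final answer: φ(343) = 294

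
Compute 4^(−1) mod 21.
Apply the extended Euclidean algorithm to (21, 4), tracking rows (r, s, t) with s·21 + t·4 = r. Each division r_prev = q·r_cur + r_new produces the new row as (previous row) − q·(current row):
  row A: (21, 1, 0)   [1·21 + 0·4 = 21]
  row B: (4, 0, 1)   [0·21 + 1·4 = 4]
  21 = 5·4 + 1   → row C = row A − 5·row B = (1, 1, −5)   [check: 1·21 − 5·4 = 1]
  4 = 4·1 + 0   → remainder 0, stop. gcd = 1 (last nonzero row C).
The gcd is 1, so 4 is invertible mod 21. The last nonzero row gives 1·21 − 5·4 = 1, so t = −5. So 4^(−1) ≡ −5 ≡ 16 (mod 21). Verify: 4 · 16 = 64 ≡ 1 (mod 21). ✓

Final answer: 4^(−1) ≡ 16 (mod 21)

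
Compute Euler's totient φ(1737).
φ(1737) = 1152

φ is multiplicative, with φ(p^e) = p^e − p^(e−1). Factorise 1737 = 3^2 · 193. Then
  φ(1737) = (3^2 − 3^1) · (193 − 1) = 6 · 192 = 1152.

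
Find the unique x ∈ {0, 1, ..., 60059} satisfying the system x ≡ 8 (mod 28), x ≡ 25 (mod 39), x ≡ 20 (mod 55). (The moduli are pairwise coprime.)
x ≡ 36100 (mod 60060); the representative in [0, 60060) is 36100

The moduli 28, 39, 55 are pairwise coprime, so by the CRT there is a unique solution mod 28·39·55 = 60060.
Solve by successive substitution. Start with x ≡ 8 (mod 28).
  Combine with x ≡ 25 (mod 39): write x = 8 + 28·t and require 8 + 28·t ≡ 25 (mod 39), i.e. 28·t ≡ 25 − 8 ≡ 17 (mod 39). Since 28^(−1) ≡ 7 (mod 39), t ≡ 7·17 ≡ 2 (mod 39). So x ≡ 8 + 28·2 = 64 (mod 1092).
  Combine with x ≡ 20 (mod 55): write x = 64 + 1092·t and require 64 + 1092·t ≡ 20 (mod 55), i.e. 1092·t ≡ 20 − 64 ≡ 11 (mod 55). Since 1092^(−1) ≡ 48 (mod 55) (1092 ≡ 47 (mod 55)), t ≡ 48·11 ≡ 33 (mod 55). So x ≡ 64 + 1092·33 = 36100 (mod 60060).
Unique solution in [0, 60060): x = 36100.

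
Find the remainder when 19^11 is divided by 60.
19

Use repeated squaring. Binary(11) = 1011. Walk through the bits of the exponent 11 left-to-right: at each bit after the leading one, square the running value, then multiply by 19 if the bit is 1 (always reducing mod 60):
  bit 1 = 1 (leading): start with 19.
  bit 2 = 0: square 19^2 = 361 ≡ 1 (mod 60).
  bit 3 = 1: square 1^2 = 1; bit is 1, so multiply 1·19 = 19 (mod 60).
  bit 4 = 1: square 19^2 = 361 ≡ 1; bit is 1, so multiply 1·19 = 19 (mod 60).
Final value: 19^11 ≡ 19 (mod 60).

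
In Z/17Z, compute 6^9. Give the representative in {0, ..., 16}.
Use repeated squaring. Binary(9) = 1001. Walk through the bits of the exponent 9 left-to-right: at each bit after the leading one, square the running value, then multiply by 6 if the bit is 1 (always reducing mod 17):
  bit 1 = 1 (leading): start with 6.
  bit 2 = 0: square 6^2 = 36 ≡ 2 (mod 17).
  bit 3 = 0: square 2^2 = 4 (mod 17).
  bit 4 = 1: square 4^2 = 16; bit is 1, so multiply 16·6 = 96 ≡ 11 (mod 17).
Final value: 6^9 ≡ 11 (mod 17).

Final answer: 11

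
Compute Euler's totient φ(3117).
φ(3117) = 2076

φ is multiplicative, with φ(p^e) = p^e − p^(e−1). Factorise 3117 = 3 · 1039. Then
  φ(3117) = (3 − 1) · (1039 − 1) = 2 · 1038 = 2076.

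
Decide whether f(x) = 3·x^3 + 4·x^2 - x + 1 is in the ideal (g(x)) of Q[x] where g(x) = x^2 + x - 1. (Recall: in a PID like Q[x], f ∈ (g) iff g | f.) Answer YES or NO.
NO

In Q[x] the ideal (g) consists of all multiples of g, so f ∈ (g) iff g | f, i.e. iff the remainder of f on division by g is 0. Divide f by g (g is monic, so eliminate the leading term of the running remainder at each step):
  leading term 3·x^3: subtract (3·x)·g(x) = 3·x^3 + 3·x^2 - 3·x, leaving x^2 + 2·x + 1
  leading term x^2: subtract (1)·g(x) = x^2 + x - 1, leaving x + 2
The remainder r(x) = x + 2 ≠ 0 (and deg r < deg g), so g ∤ f, i.e. f ∉ (g).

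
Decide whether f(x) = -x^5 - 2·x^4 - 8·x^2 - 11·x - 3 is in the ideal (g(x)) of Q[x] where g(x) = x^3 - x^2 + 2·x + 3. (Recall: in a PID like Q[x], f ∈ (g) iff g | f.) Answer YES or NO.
In Q[x] the ideal (g) consists of all multiples of g, so f ∈ (g) iff g | f, i.e. iff the remainder of f on division by g is 0. Divide f by g (g is monic, so eliminate the leading term of the running remainder at each step):
  leading term -x^5: subtract (-x^2)·g(x) = -x^5 + x^4 - 2·x^3 - 3·x^2, leaving -3·x^4 + 2·x^3 - 5·x^2 - 11·x - 3
  leading term -3·x^4: subtract (-3·x)·g(x) = -3·x^4 + 3·x^3 - 6·x^2 - 9·x, leaving -x^3 + x^2 - 2·x - 3
  leading term -x^3: subtract (-1)·g(x) = -x^3 + x^2 - 2·x - 3, leaving 0
The remainder is 0, so f(x) = g(x) · h(x) with h(x) = -x^2 - 3·x - 1. Hence g | f, i.e. f ∈ (g).

Final answer: YES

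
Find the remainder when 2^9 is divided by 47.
Use repeated squaring. Binary(9) = 1001. Walk through the bits of the exponent 9 left-to-right: at each bit after the leading one, square the running value, then multiply by 2 if the bit is 1 (always reducing mod 47):
  bit 1 = 1 (leading): start with 2.
  bit 2 = 0: square 2^2 = 4 (mod 47).
  bit 3 = 0: square 4^2 = 16 (mod 47).
  bit 4 = 1: square 16^2 = 256 ≡ 21; bit is 1, so multiply 21·2 = 42 (mod 47).
Final value: 2^9 ≡ 42 (mod 47).

Final answer: 42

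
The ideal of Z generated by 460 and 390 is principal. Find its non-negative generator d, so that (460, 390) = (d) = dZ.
In the PID Z, (a, b) is generated by gcd(a, b). Compute gcd(460, 390) with the extended Euclidean algorithm, tracking rows (r, s, t) with s·460 + t·390 = r:
  row A: (460, 1, 0)   [1·460 + 0·390 = 460]
  row B: (390, 0, 1)   [0·460 + 1·390 = 390]
  460 = 1·390 + 70   → row C = row A − 1·row B = (70, 1, −1)   [check: 1·460 − 1·390 = 70]
  390 = 5·70 + 40   → row D = row B − 5·row C = (40, −5, 6)   [check: −5·460 + 6·390 = 40]
  70 = 1·40 + 30   → row E = row C − 1·row D = (30, 6, −7)   [check: 6·460 − 7·390 = 30]
  40 = 1·30 + 10   → row F = row D − 1·row E = (10, −11, 13)   [check: −11·460 + 13·390 = 10]
  30 = 3·10 + 0   → remainder 0, stop. gcd = 10 (last nonzero row F).
So gcd(460, 390) = 10, with Bézout identity −11·460 + 13·390 = 10. Containment (⊇): the Bézout identity exhibits 10 as an element of (460, 390), giving (10) ⊆ (460, 390). Containment (⊆): since 10 | 460 and 10 | 390 (460 = 10·46, 390 = 10·39), every Z-linear combination of 460 and 390 is divisible by 10, so (460, 390) ⊆ (10). Therefore (460, 390) = (10), d = 10.

Final answer: (460, 390) = (10); d = 10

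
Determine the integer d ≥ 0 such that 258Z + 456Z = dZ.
(258, 456) = (6); d = 6

In the PID Z, (a, b) is generated by gcd(a, b). Compute gcd(456, 258) with the extended Euclidean algorithm, tracking rows (r, s, t) with s·456 + t·258 = r:
  row A: (456, 1, 0)   [1·456 + 0·258 = 456]
  row B: (258, 0, 1)   [0·456 + 1·258 = 258]
  456 = 1·258 + 198   → row C = row A − 1·row B = (198, 1, −1)   [check: 1·456 − 1·258 = 198]
  258 = 1·198 + 60   → row D = row B − 1·row C = (60, −1, 2)   [check: −1·456 + 2·258 = 60]
  198 = 3·60 + 18   → row E = row C − 3·row D = (18, 4, −7)   [check: 4·456 − 7·258 = 18]
  60 = 3·18 + 6   → row F = row D − 3·row E = (6, −13, 23)   [check: −13·456 + 23·258 = 6]
  18 = 3·6 + 0   → remainder 0, stop. gcd = 6 (last nonzero row F).
So gcd(258, 456) = 6, with Bézout identity −13·456 + 23·258 = 6. Containment (⊇): the Bézout identity exhibits 6 as an element of (258, 456), giving (6) ⊆ (258, 456). Containment (⊆): since 6 | 258 and 6 | 456 (258 = 6·43, 456 = 6·76), every Z-linear combination of 258 and 456 is divisible by 6, so (258, 456) ⊆ (6). Therefore (258, 456) = (6), d = 6.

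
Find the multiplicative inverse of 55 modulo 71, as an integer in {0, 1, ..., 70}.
55^(−1) ≡ 31 (mod 71)

Apply the extended Euclidean algorithm to (71, 55), tracking rows (r, s, t) with s·71 + t·55 = r. Each division r_prev = q·r_cur + r_new produces the new row as (previous row) − q·(current row):
  row A: (71, 1, 0)   [1·71 + 0·55 = 71]
  row B: (55, 0, 1)   [0·71 + 1·55 = 55]
  71 = 1·55 + 16   → row C = row A − 1·row B = (16, 1, −1)   [check: 1·71 − 1·55 = 16]
  55 = 3·16 + 7   → row D = row B − 3·row C = (7, −3, 4)   [check: −3·71 + 4·55 = 7]
  16 = 2·7 + 2   → row E = row C − 2·row D = (2, 7, −9)   [check: 7·71 − 9·55 = 2]
  7 = 3·2 + 1   → row F = row D − 3·row E = (1, −24, 31)   [check: −24·71 + 31·55 = 1]
  2 = 2·1 + 0   → remainder 0, stop. gcd = 1 (last nonzero row F).
The gcd is 1, so 55 is invertible mod 71. The last nonzero row gives −24·71 + 31·55 = 1, so t = 31. So 55^(−1) ≡ 31 (mod 71). Verify: 55 · 31 = 1705 ≡ 1 (mod 71). ✓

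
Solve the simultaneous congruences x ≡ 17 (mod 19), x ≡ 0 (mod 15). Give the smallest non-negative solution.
x ≡ 150 (mod 285); the representative in [0, 285) is 150

The moduli 19, 15 are pairwise coprime, so by the CRT there is a unique solution mod 19·15 = 285.
Solve by successive substitution. Start with x ≡ 17 (mod 19).
  Combine with x ≡ 0 (mod 15): write x = 17 + 19·t and require 17 + 19·t ≡ 0 (mod 15), i.e. 19·t ≡ 0 − 17 ≡ 13 (mod 15). Since 19^(−1) ≡ 4 (mod 15) (19 ≡ 4 (mod 15)), t ≡ 4·13 ≡ 7 (mod 15). So x ≡ 17 + 19·7 = 150 (mod 285).
Unique solution in [0, 285): x = 150.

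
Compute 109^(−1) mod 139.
109^(−1) ≡ 88 (mod 139)

Apply the extended Euclidean algorithm to (139, 109), tracking rows (r, s, t) with s·139 + t·109 = r. Each division r_prev = q·r_cur + r_new produces the new row as (previous row) − q·(current row):
  row A: (139, 1, 0)   [1·139 + 0·109 = 139]
  row B: (109, 0, 1)   [0·139 + 1·109 = 109]
  139 = 1·109 + 30   → row C = row A − 1·row B = (30, 1, −1)   [check: 1·139 − 1·109 = 30]
  109 = 3·30 + 19   → row D = row B − 3·row C = (19, −3, 4)   [check: −3·139 + 4·109 = 19]
  30 = 1·19 + 11   → row E = row C − 1·row D = (11, 4, −5)   [check: 4·139 − 5·109 = 11]
  19 = 1·11 + 8   → row F = row D − 1·row E = (8, −7, 9)   [check: −7·139 + 9·109 = 8]
  11 = 1·8 + 3   → row G = row E − 1·row F = (3, 11, −14)   [check: 11·139 − 14·109 = 3]
  8 = 2·3 + 2   → row H = row F − 2·row G = (2, −29, 37)   [check: −29·139 + 37·109 = 2]
  3 = 1·2 + 1   → row I = row G − 1·row H = (1, 40, −51)   [check: 40·139 − 51·109 = 1]
  2 = 2·1 + 0   → remainder 0, stop. gcd = 1 (last nonzero row I).
The gcd is 1, so 109 is invertible mod 139. The last nonzero row gives 40·139 − 51·109 = 1, so t = −51. So 109^(−1) ≡ −51 ≡ 88 (mod 139). Verify: 109 · 88 = 9592 ≡ 1 (mod 139). ✓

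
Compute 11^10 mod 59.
Use repeated squaring. Binary(10) = 1010. Walk through the bits of the exponent 10 left-to-right: at each bit after the leading one, square the running value, then multiply by 11 if the bit is 1 (always reducing mod 59):
  bit 1 = 1 (leading): start with 11.
  bit 2 = 0: square 11^2 = 121 ≡ 3 (mod 59).
  bit 3 = 1: square 3^2 = 9; bit is 1, so multiply 9·11 = 99 ≡ 40 (mod 59).
  bit 4 = 0: square 40^2 = 1600 ≡ 7 (mod 59).
Final value: 11^10 ≡ 7 (mod 59).

Final answer: 7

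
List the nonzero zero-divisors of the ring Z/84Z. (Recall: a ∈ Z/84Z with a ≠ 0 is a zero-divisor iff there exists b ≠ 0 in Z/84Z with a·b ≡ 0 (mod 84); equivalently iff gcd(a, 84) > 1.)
nonzero zero-divisors of Z/84Z = {2, 3, 4, 6, 7, 8, 9, 10, 12, 14, 15, 16, 18, 20, 21, 22, 24, 26, 27, 28, 30, 32, 33, 34, 35, 36, 38, 39, 40, 42, 44, 45, 46, 48, 49, 50, 51, 52, 54, 56, 57, 58, 60, 62, 63, 64, 66, 68, 69, 70, 72, 74, 75, 76, 77, 78, 80, 81, 82}

An element a ∈ Z/84Z (with a ≠ 0) is a zero-divisor iff gcd(a, 84) > 1 (because a is a unit precisely when gcd(a, n) = 1, and in Z/nZ every nonzero, non-unit element is a zero-divisor). Scan a = 1, ..., 83 and keep those with gcd(a, 84) > 1:
  gcd(2, 84) = 2, gcd(3, 84) = 3, gcd(4, 84) = 4, gcd(6, 84) = 6, gcd(7, 84) = 7, gcd(8, 84) = 4, gcd(9, 84) = 3, gcd(10, 84) = 2, gcd(12, 84) = 12, gcd(14, 84) = 14, gcd(15, 84) = 3, gcd(16, 84) = 4, gcd(18, 84) = 6, gcd(20, 84) = 4, gcd(21, 84) = 21, gcd(22, 84) = 2, gcd(24, 84) = 12, gcd(26, 84) = 2, gcd(27, 84) = 3, gcd(28, 84) = 28, gcd(30, 84) = 6, gcd(32, 84) = 4, gcd(33, 84) = 3, gcd(34, 84) = 2, gcd(35, 84) = 7, gcd(36, 84) = 12, gcd(38, 84) = 2, gcd(39, 84) = 3, gcd(40, 84) = 4, gcd(42, 84) = 42, gcd(44, 84) = 4, gcd(45, 84) = 3, gcd(46, 84) = 2, gcd(48, 84) = 12, gcd(49, 84) = 7, gcd(50, 84) = 2, gcd(51, 84) = 3, gcd(52, 84) = 4, gcd(54, 84) = 6, gcd(56, 84) = 28, gcd(57, 84) = 3, gcd(58, 84) = 2, gcd(60, 84) = 12, gcd(62, 84) = 2, gcd(63, 84) = 21, gcd(64, 84) = 4, gcd(66, 84) = 6, gcd(68, 84) = 4, gcd(69, 84) = 3, gcd(70, 84) = 14, gcd(72, 84) = 12, gcd(74, 84) = 2, gcd(75, 84) = 3, gcd(76, 84) = 4, gcd(77, 84) = 7, gcd(78, 84) = 6, gcd(80, 84) = 4, gcd(81, 84) = 3, gcd(82, 84) = 2.
All other a ∈ {1, ..., 83} have gcd(a, 84) = 1 and are units. So the nonzero zero-divisors are exactly the 59 values of a appearing in this scan.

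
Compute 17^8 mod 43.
10

Use repeated squaring. Binary(8) = 1000. Walk through the bits of the exponent 8 left-to-right: at each bit after the leading one, square the running value, then multiply by 17 if the bit is 1 (always reducing mod 43):
  bit 1 = 1 (leading): start with 17.
  bit 2 = 0: square 17^2 = 289 ≡ 31 (mod 43).
  bit 3 = 0: square 31^2 = 961 ≡ 15 (mod 43).
  bit 4 = 0: square 15^2 = 225 ≡ 10 (mod 43).
Final value: 17^8 ≡ 10 (mod 43).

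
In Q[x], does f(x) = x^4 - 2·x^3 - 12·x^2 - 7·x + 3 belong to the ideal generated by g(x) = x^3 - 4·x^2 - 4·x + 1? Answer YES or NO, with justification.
In Q[x] the ideal (g) consists of all multiples of g, so f ∈ (g) iff g | f, i.e. iff the remainder of f on division by g is 0. Divide f by g (g is monic, so eliminate the leading term of the running remainder at each step):
  leading term x^4: subtract (x)·g(x) = x^4 - 4·x^3 - 4·x^2 + x, leaving 2·x^3 - 8·x^2 - 8·x + 3
  leading term 2·x^3: subtract (2)·g(x) = 2·x^3 - 8·x^2 - 8·x + 2, leaving 1
The remainder r(x) = 1 ≠ 0 (and deg r < deg g), so g ∤ f, i.e. f ∉ (g).

Final answer: NO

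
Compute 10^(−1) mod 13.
Apply the extended Euclidean algorithm to (13, 10), tracking rows (r, s, t) with s·13 + t·10 = r. Each division r_prev = q·r_cur + r_new produces the new row as (previous row) − q·(current row):
  row A: (13, 1, 0)   [1·13 + 0·10 = 13]
  row B: (10, 0, 1)   [0·13 + 1·10 = 10]
  13 = 1·10 + 3   → row C = row A − 1·row B = (3, 1, −1)   [check: 1·13 − 1·10 = 3]
  10 = 3·3 + 1   → row D = row B − 3·row C = (1, −3, 4)   [check: −3·13 + 4·10 = 1]
  3 = 3·1 + 0   → remainder 0, stop. gcd = 1 (last nonzero row D).
The gcd is 1, so 10 is invertible mod 13. The last nonzero row gives −3·13 + 4·10 = 1, so t = 4. So 10^(−1) ≡ 4 (mod 13). Verify: 10 · 4 = 40 ≡ 1 (mod 13). ✓

Final answer: 10^(−1) ≡ 4 (mod 13)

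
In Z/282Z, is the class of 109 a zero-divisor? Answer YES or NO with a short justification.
NO

gcd(109, 282) = 1, so 109 is a unit in Z/282Z (it has a multiplicative inverse). A unit cannot be a zero-divisor: if 109·b ≡ 0 then multiplying both sides by 109^(−1) gives b ≡ 0. So 109 is not a zero-divisor.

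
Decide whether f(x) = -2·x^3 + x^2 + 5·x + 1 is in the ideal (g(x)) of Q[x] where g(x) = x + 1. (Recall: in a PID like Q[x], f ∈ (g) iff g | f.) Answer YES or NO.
NO

In Q[x] the ideal (g) consists of all multiples of g, so f ∈ (g) iff g | f, i.e. iff the remainder of f on division by g is 0. Divide f by g (g is monic, so eliminate the leading term of the running remainder at each step):
  leading term -2·x^3: subtract (-2·x^2)·g(x) = -2·x^3 - 2·x^2, leaving 3·x^2 + 5·x + 1
  leading term 3·x^2: subtract (3·x)·g(x) = 3·x^2 + 3·x, leaving 2·x + 1
  leading term 2·x: subtract (2)·g(x) = 2·x + 2, leaving -1
The remainder r(x) = -1 ≠ 0 (and deg r < deg g), so g ∤ f, i.e. f ∉ (g).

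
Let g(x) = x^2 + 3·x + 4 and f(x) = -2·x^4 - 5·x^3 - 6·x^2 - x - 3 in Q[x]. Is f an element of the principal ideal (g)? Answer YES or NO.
In Q[x] the ideal (g) consists of all multiples of g, so f ∈ (g) iff g | f, i.e. iff the remainder of f on division by g is 0. Divide f by g (g is monic, so eliminate the leading term of the running remainder at each step):
  leading term -2·x^4: subtract (-2·x^2)·g(x) = -2·x^4 - 6·x^3 - 8·x^2, leaving x^3 + 2·x^2 - x - 3
  leading term x^3: subtract (x)·g(x) = x^3 + 3·x^2 + 4·x, leaving -x^2 - 5·x - 3
  leading term -x^2: subtract (-1)·g(x) = -x^2 - 3·x - 4, leaving 1 - 2·x
The remainder r(x) = 1 - 2·x ≠ 0 (and deg r < deg g), so g ∤ f, i.e. f ∉ (g).

Final answer: NO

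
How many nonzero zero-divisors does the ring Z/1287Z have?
In Z/1287Z each nonzero element is either a unit (gcd with 1287 is 1) or a zero-divisor (gcd > 1). The number of units is φ(1287): factorise 1287 = 3^2 · 11 · 13, so φ(1287) = (3^2 − 3^1) · (11 − 1) · (13 − 1) = 6 · 10 · 12 = 720. The nonzero elements number 1287 − 1 = 1286. Hence the nonzero zero-divisors number 1286 − 720 = 566.

Final answer: Z/1287Z has 566 nonzero zero-divisors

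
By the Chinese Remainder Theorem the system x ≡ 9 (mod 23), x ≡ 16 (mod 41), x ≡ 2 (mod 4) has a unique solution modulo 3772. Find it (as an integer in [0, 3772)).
The moduli 23, 41, 4 are pairwise coprime, so by the CRT there is a unique solution mod 23·41·4 = 3772.
Solve by successive substitution. Start with x ≡ 9 (mod 23).
  Combine with x ≡ 16 (mod 41): write x = 9 + 23·t and require 9 + 23·t ≡ 16 (mod 41), i.e. 23·t ≡ 16 − 9 ≡ 7 (mod 41). Since 23^(−1) ≡ 25 (mod 41), t ≡ 25·7 ≡ 11 (mod 41). So x ≡ 9 + 23·11 = 262 (mod 943).
  Combine with x ≡ 2 (mod 4): write x = 262 + 943·t and require 262 + 943·t ≡ 2 (mod 4), i.e. 943·t ≡ 2 − 262 ≡ 0 (mod 4). Since 943^(−1) ≡ 3 (mod 4) (943 ≡ 3 (mod 4)), t ≡ 3·0 ≡ 0 (mod 4). So x ≡ 262 + 943·0 = 262 (mod 3772).
Unique solution in [0, 3772): x = 262.

Final answer: x ≡ 262 (mod 3772); the representative in [0, 3772) is 262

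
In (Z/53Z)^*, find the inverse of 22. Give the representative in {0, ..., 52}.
22^(−1) ≡ 41 (mod 53)

Apply the extended Euclidean algorithm to (53, 22), tracking rows (r, s, t) with s·53 + t·22 = r. Each division r_prev = q·r_cur + r_new produces the new row as (previous row) − q·(current row):
  row A: (53, 1, 0)   [1·53 + 0·22 = 53]
  row B: (22, 0, 1)   [0·53 + 1·22 = 22]
  53 = 2·22 + 9   → row C = row A − 2·row B = (9, 1, −2)   [check: 1·53 − 2·22 = 9]
  22 = 2·9 + 4   → row D = row B − 2·row C = (4, −2, 5)   [check: −2·53 + 5·22 = 4]
  9 = 2·4 + 1   → row E = row C − 2·row D = (1, 5, −12)   [check: 5·53 − 12·22 = 1]
  4 = 4·1 + 0   → remainder 0, stop. gcd = 1 (last nonzero row E).
The gcd is 1, so 22 is invertible mod 53. The last nonzero row gives 5·53 − 12·22 = 1, so t = −12. So 22^(−1) ≡ −12 ≡ 41 (mod 53). Verify: 22 · 41 = 902 ≡ 1 (mod 53). ✓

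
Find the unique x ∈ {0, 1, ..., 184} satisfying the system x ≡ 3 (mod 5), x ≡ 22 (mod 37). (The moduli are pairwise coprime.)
The moduli 5, 37 are pairwise coprime, so by the CRT there is a unique solution mod 5·37 = 185.
Solve by successive substitution. Start with x ≡ 3 (mod 5).
  Combine with x ≡ 22 (mod 37): write x = 3 + 5·t and require 3 + 5·t ≡ 22 (mod 37), i.e. 5·t ≡ 22 − 3 ≡ 19 (mod 37). Since 5^(−1) ≡ 15 (mod 37), t ≡ 15·19 ≡ 26 (mod 37). So x ≡ 3 + 5·26 = 133 (mod 185).
Unique solution in [0, 185): x = 133.

Final answer: x ≡ 133 (mod 185); the representative in [0, 185) is 133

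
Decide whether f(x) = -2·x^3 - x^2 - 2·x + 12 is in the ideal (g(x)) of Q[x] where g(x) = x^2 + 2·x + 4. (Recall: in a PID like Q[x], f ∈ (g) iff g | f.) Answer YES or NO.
In Q[x] the ideal (g) consists of all multiples of g, so f ∈ (g) iff g | f, i.e. iff the remainder of f on division by g is 0. Divide f by g (g is monic, so eliminate the leading term of the running remainder at each step):
  leading term -2·x^3: subtract (-2·x)·g(x) = -2·x^3 - 4·x^2 - 8·x, leaving 3·x^2 + 6·x + 12
  leading term 3·x^2: subtract (3)·g(x) = 3·x^2 + 6·x + 12, leaving 0
The remainder is 0, so f(x) = g(x) · h(x) with h(x) = 3 - 2·x. Hence g | f, i.e. f ∈ (g).

Final answer: YES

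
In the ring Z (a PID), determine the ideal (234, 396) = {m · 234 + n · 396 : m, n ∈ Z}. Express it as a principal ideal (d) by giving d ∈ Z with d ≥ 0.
In the PID Z, (a, b) is generated by gcd(a, b). Compute gcd(396, 234) with the extended Euclidean algorithm, tracking rows (r, s, t) with s·396 + t·234 = r:
  row A: (396, 1, 0)   [1·396 + 0·234 = 396]
  row B: (234, 0, 1)   [0·396 + 1·234 = 234]
  396 = 1·234 + 162   → row C = row A − 1·row B = (162, 1, −1)   [check: 1·396 − 1·234 = 162]
  234 = 1·162 + 72   → row D = row B − 1·row C = (72, −1, 2)   [check: −1·396 + 2·234 = 72]
  162 = 2·72 + 18   → row E = row C − 2·row D = (18, 3, −5)   [check: 3·396 − 5·234 = 18]
  72 = 4·18 + 0   → remainder 0, stop. gcd = 18 (last nonzero row E).
So gcd(234, 396) = 18, with Bézout identity 3·396 − 5·234 = 18. Containment (⊇): the Bézout identity exhibits 18 as an element of (234, 396), giving (18) ⊆ (234, 396). Containment (⊆): since 18 | 234 and 18 | 396 (234 = 18·13, 396 = 18·22), every Z-linear combination of 234 and 396 is divisible by 18, so (234, 396) ⊆ (18). Therefore (234, 396) = (18), d = 18.

Final answer: (234, 396) = (18); d = 18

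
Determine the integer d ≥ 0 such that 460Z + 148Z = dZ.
In the PID Z, (a, b) is generated by gcd(a, b). Compute gcd(460, 148) with the extended Euclidean algorithm, tracking rows (r, s, t) with s·460 + t·148 = r:
  row A: (460, 1, 0)   [1·460 + 0·148 = 460]
  row B: (148, 0, 1)   [0·460 + 1·148 = 148]
  460 = 3·148 + 16   → row C = row A − 3·row B = (16, 1, −3)   [check: 1·460 − 3·148 = 16]
  148 = 9·16 + 4   → row D = row B − 9·row C = (4, −9, 28)   [check: −9·460 + 28·148 = 4]
  16 = 4·4 + 0   → remainder 0, stop. gcd = 4 (last nonzero row D).
So gcd(460, 148) = 4, with Bézout identity −9·460 + 28·148 = 4. Containment (⊇): the Bézout identity exhibits 4 as an element of (460, 148), giving (4) ⊆ (460, 148). Containment (⊆): since 4 | 460 and 4 | 148 (460 = 4·115, 148 = 4·37), every Z-linear combination of 460 and 148 is divisible by 4, so (460, 148) ⊆ (4). Therefore (460, 148) = (4), d = 4.

Final answer: (460, 148) = (4); d = 4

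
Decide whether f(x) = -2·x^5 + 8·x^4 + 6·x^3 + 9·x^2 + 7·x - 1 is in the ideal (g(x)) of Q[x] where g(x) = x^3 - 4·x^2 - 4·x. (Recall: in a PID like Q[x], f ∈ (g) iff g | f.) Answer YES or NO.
In Q[x] the ideal (g) consists of all multiples of g, so f ∈ (g) iff g | f, i.e. iff the remainder of f on division by g is 0. Divide f by g (g is monic, so eliminate the leading term of the running remainder at each step):
  leading term -2·x^5: subtract (-2·x^2)·g(x) = -2·x^5 + 8·x^4 + 8·x^3, leaving -2·x^3 + 9·x^2 + 7·x - 1
  leading term -2·x^3: subtract (-2)·g(x) = -2·x^3 + 8·x^2 + 8·x, leaving x^2 - x - 1
The remainder r(x) = x^2 - x - 1 ≠ 0 (and deg r < deg g), so g ∤ f, i.e. f ∉ (g).

Final answer: NO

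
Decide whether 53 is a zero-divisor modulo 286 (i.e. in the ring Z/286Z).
gcd(53, 286) = 1, so 53 is a unit in Z/286Z (it has a multiplicative inverse). A unit cannot be a zero-divisor: if 53·b ≡ 0 then multiplying both sides by 53^(−1) gives b ≡ 0. So 53 is not a zero-divisor.

Final answer: NO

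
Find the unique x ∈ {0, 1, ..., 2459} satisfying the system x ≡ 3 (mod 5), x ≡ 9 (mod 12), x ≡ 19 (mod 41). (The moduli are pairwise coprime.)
x ≡ 1413 (mod 2460); the representative in [0, 2460) is 1413

The moduli 5, 12, 41 are pairwise coprime, so by the CRT there is a unique solution mod 5·12·41 = 2460.
Solve by successive substitution. Start with x ≡ 3 (mod 5).
  Combine with x ≡ 9 (mod 12): write x = 3 + 5·t and require 3 + 5·t ≡ 9 (mod 12), i.e. 5·t ≡ 9 − 3 ≡ 6 (mod 12). Since 5^(−1) ≡ 5 (mod 12), t ≡ 5·6 ≡ 6 (mod 12). So x ≡ 3 + 5·6 = 33 (mod 60).
  Combine with x ≡ 19 (mod 41): write x = 33 + 60·t and require 33 + 60·t ≡ 19 (mod 41), i.e. 60·t ≡ 19 − 33 ≡ 27 (mod 41). Since 60^(−1) ≡ 13 (mod 41) (60 ≡ 19 (mod 41)), t ≡ 13·27 ≡ 23 (mod 41). So x ≡ 33 + 60·23 = 1413 (mod 2460).
Unique solution in [0, 2460): x = 1413.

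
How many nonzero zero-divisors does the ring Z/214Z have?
Z/214Z has 107 nonzero zero-divisors

In Z/214Z each nonzero element is either a unit (gcd with 214 is 1) or a zero-divisor (gcd > 1). The number of units is φ(214): factorise 214 = 2 · 107, so φ(214) = (2 − 1) · (107 − 1) = 1 · 106 = 106. The nonzero elements number 214 − 1 = 213. Hence the nonzero zero-divisors number 213 − 106 = 107.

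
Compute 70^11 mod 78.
34

Use repeated squaring. Binary(11) = 1011. Walk through the bits of the exponent 11 left-to-right: at each bit after the leading one, square the running value, then multiply by 70 if the bit is 1 (always reducing mod 78):
  bit 1 = 1 (leading): start with 70.
  bit 2 = 0: square 70^2 = 4900 ≡ 64 (mod 78).
  bit 3 = 1: square 64^2 = 4096 ≡ 40; bit is 1, so multiply 40·70 = 2800 ≡ 70 (mod 78).
  bit 4 = 1: square 70^2 = 4900 ≡ 64; bit is 1, so multiply 64·70 = 4480 ≡ 34 (mod 78).
Final value: 70^11 ≡ 34 (mod 78).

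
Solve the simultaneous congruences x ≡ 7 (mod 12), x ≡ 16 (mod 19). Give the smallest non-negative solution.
x ≡ 187 (mod 228); the representative in [0, 228) is 187

The moduli 12, 19 are pairwise coprime, so by the CRT there is a unique solution mod 12·19 = 228.
Solve by successive substitution. Start with x ≡ 7 (mod 12).
  Combine with x ≡ 16 (mod 19): write x = 7 + 12·t and require 7 + 12·t ≡ 16 (mod 19), i.e. 12·t ≡ 16 − 7 ≡ 9 (mod 19). Since 12^(−1) ≡ 8 (mod 19), t ≡ 8·9 ≡ 15 (mod 19). So x ≡ 7 + 12·15 = 187 (mod 228).
Unique solution in [0, 228): x = 187.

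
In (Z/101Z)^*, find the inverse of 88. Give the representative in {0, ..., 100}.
Apply the extended Euclidean algorithm to (101, 88), tracking rows (r, s, t) with s·101 + t·88 = r. Each division r_prev = q·r_cur + r_new produces the new row as (previous row) − q·(current row):
  row A: (101, 1, 0)   [1·101 + 0·88 = 101]
  row B: (88, 0, 1)   [0·101 + 1·88 = 88]
  101 = 1·88 + 13   → row C = row A − 1·row B = (13, 1, −1)   [check: 1·101 − 1·88 = 13]
  88 = 6·13 + 10   → row D = row B − 6·row C = (10, −6, 7)   [check: −6·101 + 7·88 = 10]
  13 = 1·10 + 3   → row E = row C − 1·row D = (3, 7, −8)   [check: 7·101 − 8·88 = 3]
  10 = 3·3 + 1   → row F = row D − 3·row E = (1, −27, 31)   [check: −27·101 + 31·88 = 1]
  3 = 3·1 + 0   → remainder 0, stop. gcd = 1 (last nonzero row F).
The gcd is 1, so 88 is invertible mod 101. The last nonzero row gives −27·101 + 31·88 = 1, so t = 31. So 88^(−1) ≡ 31 (mod 101). Verify: 88 · 31 = 2728 ≡ 1 (mod 101). ✓

Final answer: 88^(−1) ≡ 31 (mod 101)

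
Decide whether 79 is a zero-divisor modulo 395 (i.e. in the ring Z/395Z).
YES

gcd(79, 395) = 79 > 1, so 79 is not a unit in Z/395Z. In Z/nZ every nonzero non-unit is a zero-divisor: explicitly, take b = 395/gcd = 5 ≠ 0 (mod 395); then 79·5 = 395 = 1·395, i.e. 79·5 ≡ 0 (mod 395). So 79 is a zero-divisor.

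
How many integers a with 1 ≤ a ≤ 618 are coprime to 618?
204

The number of a ∈ {1, ..., 618} with gcd(a, 618) = 1 is by definition Euler's totient φ(618). φ is multiplicative, with φ(p^e) = p^e − p^(e−1). Factorise 618 = 2 · 3 · 103. Then
  φ(618) = (2 − 1) · (3 − 1) · (103 − 1) = 1 · 2 · 102 = 204.
So there are 204 such integers.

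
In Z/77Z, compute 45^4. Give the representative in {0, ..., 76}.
Use repeated squaring. Binary(4) = 100. Walk through the bits of the exponent 4 left-to-right: at each bit after the leading one, square the running value, then multiply by 45 if the bit is 1 (always reducing mod 77):
  bit 1 = 1 (leading): start with 45.
  bit 2 = 0: square 45^2 = 2025 ≡ 23 (mod 77).
  bit 3 = 0: square 23^2 = 529 ≡ 67 (mod 77).
Final value: 45^4 ≡ 67 (mod 77).

Final answer: 67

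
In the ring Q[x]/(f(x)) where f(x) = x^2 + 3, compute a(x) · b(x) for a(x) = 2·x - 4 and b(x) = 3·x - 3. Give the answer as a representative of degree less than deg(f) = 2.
First multiply in Q[x] without reducing: a · b = 6·x^2 - 18·x + 12. Now divide by f(x) = x^2 + 3, eliminating the leading term at each step:
  leading term 6·x^2: subtract (6)·f(x) = 6·x^2 + 18, leaving -18·x - 6
The degree is now < 2, so this is the remainder. Hence a · b ≡ -18·x - 6 in Q[x]/(f).

Final answer: a · b ≡ -18·x - 6 (mod f(x))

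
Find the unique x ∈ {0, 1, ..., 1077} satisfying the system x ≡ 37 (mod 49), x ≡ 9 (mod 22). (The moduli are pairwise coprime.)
x ≡ 625 (mod 1078); the representative in [0, 1078) is 625

The moduli 49, 22 are pairwise coprime, so by the CRT there is a unique solution mod 49·22 = 1078.
Solve by successive substitution. Start with x ≡ 37 (mod 49).
  Combine with x ≡ 9 (mod 22): write x = 37 + 49·t and require 37 + 49·t ≡ 9 (mod 22), i.e. 49·t ≡ 9 − 37 ≡ 16 (mod 22). Since 49^(−1) ≡ 9 (mod 22) (49 ≡ 5 (mod 22)), t ≡ 9·16 ≡ 12 (mod 22). So x ≡ 37 + 49·12 = 625 (mod 1078).
Unique solution in [0, 1078): x = 625.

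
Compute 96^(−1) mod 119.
Apply the extended Euclidean algorithm to (119, 96), tracking rows (r, s, t) with s·119 + t·96 = r. Each division r_prev = q·r_cur + r_new produces the new row as (previous row) − q·(current row):
  row A: (119, 1, 0)   [1·119 + 0·96 = 119]
  row B: (96, 0, 1)   [0·119 + 1·96 = 96]
  119 = 1·96 + 23   → row C = row A − 1·row B = (23, 1, −1)   [check: 1·119 − 1·96 = 23]
  96 = 4·23 + 4   → row D = row B − 4·row C = (4, −4, 5)   [check: −4·119 + 5·96 = 4]
  23 = 5·4 + 3   → row E = row C − 5·row D = (3, 21, −26)   [check: 21·119 − 26·96 = 3]
  4 = 1·3 + 1   → row F = row D − 1·row E = (1, −25, 31)   [check: −25·119 + 31·96 = 1]
  3 = 3·1 + 0   → remainder 0, stop. gcd = 1 (last nonzero row F).
The gcd is 1, so 96 is invertible mod 119. The last nonzero row gives −25·119 + 31·96 = 1, so t = 31. So 96^(−1) ≡ 31 (mod 119). Verify: 96 · 31 = 2976 ≡ 1 (mod 119). ✓

Final answer: 96^(−1) ≡ 31 (mod 119)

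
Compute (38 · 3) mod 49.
Both factors are already reduced mod 49. 38 · 3 = 114. Dividing by 49: 114 = 2·49 + 16. So (38 · 3) mod 49 = 16.

Final answer: 16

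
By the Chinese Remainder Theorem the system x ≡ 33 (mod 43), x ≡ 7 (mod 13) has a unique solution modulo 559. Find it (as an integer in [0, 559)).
x ≡ 33 (mod 559); the representative in [0, 559) is 33

The moduli 43, 13 are pairwise coprime, so by the CRT there is a unique solution mod 43·13 = 559.
Solve by successive substitution. Start with x ≡ 33 (mod 43).
  Combine with x ≡ 7 (mod 13): write x = 33 + 43·t and require 33 + 43·t ≡ 7 (mod 13), i.e. 43·t ≡ 7 − 33 ≡ 0 (mod 13). Since 43^(−1) ≡ 10 (mod 13) (43 ≡ 4 (mod 13)), t ≡ 10·0 ≡ 0 (mod 13). So x ≡ 33 + 43·0 = 33 (mod 559).
Unique solution in [0, 559): x = 33.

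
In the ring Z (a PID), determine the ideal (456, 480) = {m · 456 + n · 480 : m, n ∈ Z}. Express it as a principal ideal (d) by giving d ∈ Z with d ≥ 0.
(456, 480) = (24); d = 24

In the PID Z, (a, b) is generated by gcd(a, b). Compute gcd(480, 456) with the extended Euclidean algorithm, tracking rows (r, s, t) with s·480 + t·456 = r:
  row A: (480, 1, 0)   [1·480 + 0·456 = 480]
  row B: (456, 0, 1)   [0·480 + 1·456 = 456]
  480 = 1·456 + 24   → row C = row A − 1·row B = (24, 1, −1)   [check: 1·480 − 1·456 = 24]
  456 = 19·24 + 0   → remainder 0, stop. gcd = 24 (last nonzero row C).
So gcd(456, 480) = 24, with Bézout identity 1·480 − 1·456 = 24. Containment (⊇): the Bézout identity exhibits 24 as an element of (456, 480), giving (24) ⊆ (456, 480). Containment (⊆): since 24 | 456 and 24 | 480 (456 = 24·19, 480 = 24·20), every Z-linear combination of 456 and 480 is divisible by 24, so (456, 480) ⊆ (24). Therefore (456, 480) = (24), d = 24.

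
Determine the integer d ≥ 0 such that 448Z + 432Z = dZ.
In the PID Z, (a, b) is generated by gcd(a, b). Compute gcd(448, 432) with the extended Euclidean algorithm, tracking rows (r, s, t) with s·448 + t·432 = r:
  row A: (448, 1, 0)   [1·448 + 0·432 = 448]
  row B: (432, 0, 1)   [0·448 + 1·432 = 432]
  448 = 1·432 + 16   → row C = row A − 1·row B = (16, 1, −1)   [check: 1·448 − 1·432 = 16]
  432 = 27·16 + 0   → remainder 0, stop. gcd = 16 (last nonzero row C).
So gcd(448, 432) = 16, with Bézout identity 1·448 − 1·432 = 16. Containment (⊇): the Bézout identity exhibits 16 as an element of (448, 432), giving (16) ⊆ (448, 432). Containment (⊆): since 16 | 448 and 16 | 432 (448 = 16·28, 432 = 16·27), every Z-linear combination of 448 and 432 is divisible by 16, so (448, 432) ⊆ (16). Therefore (448, 432) = (16), d = 16.

Final answer: (448, 432) = (16); d = 16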